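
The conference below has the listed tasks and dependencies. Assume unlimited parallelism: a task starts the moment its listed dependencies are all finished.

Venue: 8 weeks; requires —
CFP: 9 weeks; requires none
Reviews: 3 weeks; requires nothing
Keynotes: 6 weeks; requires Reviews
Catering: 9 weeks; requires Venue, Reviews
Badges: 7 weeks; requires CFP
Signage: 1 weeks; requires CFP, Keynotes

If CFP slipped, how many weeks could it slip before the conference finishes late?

1

Critical path: Venue→Catering = 8+9 = 17, so the finish is 17 weeks.
The longest chain containing CFP totals 16 weeks.
Slack of CFP = 1 − 0 = 1 week.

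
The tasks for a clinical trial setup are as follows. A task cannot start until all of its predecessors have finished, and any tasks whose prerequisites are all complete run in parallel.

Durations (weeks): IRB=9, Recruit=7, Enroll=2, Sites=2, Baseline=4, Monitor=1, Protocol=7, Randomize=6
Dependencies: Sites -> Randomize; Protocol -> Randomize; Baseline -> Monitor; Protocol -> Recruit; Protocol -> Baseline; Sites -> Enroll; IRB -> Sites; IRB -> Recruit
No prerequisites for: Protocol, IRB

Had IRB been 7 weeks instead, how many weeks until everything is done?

15

Actual critical path: IRB→Sites→Randomize = 9+2+6 = 17 ⇒ 17 weeks.
Since IRB is critical, the -2 change carries straight to that chain (now 15 weeks).
No other chain overtakes it, so the finish is 15 weeks.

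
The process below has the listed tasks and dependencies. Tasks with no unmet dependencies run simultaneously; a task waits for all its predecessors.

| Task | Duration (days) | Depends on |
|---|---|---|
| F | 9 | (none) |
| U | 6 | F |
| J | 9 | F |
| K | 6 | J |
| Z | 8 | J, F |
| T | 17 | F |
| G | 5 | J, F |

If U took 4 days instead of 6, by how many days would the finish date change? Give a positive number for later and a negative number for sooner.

Baseline: F→J→Z = 9+9+8 = 26 → 26 days.
The longest path through U is only 15 days, so U has float 11.
The critical path is still F→J→Z; finish is now 26 days.
Change in finish: 26 − 26 = +0 days.

0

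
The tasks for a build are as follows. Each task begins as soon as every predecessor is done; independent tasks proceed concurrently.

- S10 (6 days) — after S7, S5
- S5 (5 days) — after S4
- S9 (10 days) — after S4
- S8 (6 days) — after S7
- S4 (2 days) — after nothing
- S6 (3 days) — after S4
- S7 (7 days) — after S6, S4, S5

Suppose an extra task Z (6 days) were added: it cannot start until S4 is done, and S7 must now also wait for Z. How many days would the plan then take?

21

Originally the plan takes 20 days.
With Z inserted, S7 now waits for max(S6, S4, S5, Z).
New critical path: S4→Z→S7→S8 = 2+6+7+6 = 21 ⇒ 21 days.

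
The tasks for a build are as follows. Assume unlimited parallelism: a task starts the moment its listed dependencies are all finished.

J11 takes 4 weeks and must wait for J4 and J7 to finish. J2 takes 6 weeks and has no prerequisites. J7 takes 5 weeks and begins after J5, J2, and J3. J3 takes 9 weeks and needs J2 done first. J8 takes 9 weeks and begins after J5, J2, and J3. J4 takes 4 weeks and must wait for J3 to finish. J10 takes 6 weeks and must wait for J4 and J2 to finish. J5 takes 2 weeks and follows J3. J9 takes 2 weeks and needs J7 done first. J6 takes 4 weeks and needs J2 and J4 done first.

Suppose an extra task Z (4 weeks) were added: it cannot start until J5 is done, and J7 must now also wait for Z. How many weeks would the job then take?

30

Originally the job takes 26 weeks.
With Z inserted, J7 now waits for max(J5, J2, J3, Z).
New critical path: J2→J3→J5→Z→J7→J11 = 6+9+2+4+5+4 = 30 ⇒ 30 weeks.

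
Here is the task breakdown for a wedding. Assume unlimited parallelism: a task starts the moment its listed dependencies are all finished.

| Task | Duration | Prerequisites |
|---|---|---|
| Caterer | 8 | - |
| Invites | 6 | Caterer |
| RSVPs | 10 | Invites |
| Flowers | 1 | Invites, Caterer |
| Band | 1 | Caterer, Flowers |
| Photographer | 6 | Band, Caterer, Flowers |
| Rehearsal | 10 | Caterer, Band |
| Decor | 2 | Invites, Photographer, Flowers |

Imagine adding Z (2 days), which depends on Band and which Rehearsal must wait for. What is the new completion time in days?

28

Originally the plan takes 26 days.
With Z inserted, Rehearsal now waits for max(Caterer, Band, Z).
New critical path: Caterer→Invites→Flowers→Band→Z→Rehearsal = 8+6+1+1+2+10 = 28 ⇒ 28 days.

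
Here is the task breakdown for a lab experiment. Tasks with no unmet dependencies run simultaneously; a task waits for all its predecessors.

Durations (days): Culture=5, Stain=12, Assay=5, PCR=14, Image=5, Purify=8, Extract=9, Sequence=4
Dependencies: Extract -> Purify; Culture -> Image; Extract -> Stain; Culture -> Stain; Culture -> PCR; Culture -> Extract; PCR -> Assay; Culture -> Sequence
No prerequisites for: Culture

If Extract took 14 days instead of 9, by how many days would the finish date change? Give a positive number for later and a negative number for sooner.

5

Actual critical path: Culture→Extract→Stain = 5+9+12 = 26 ⇒ 26 days.
Extract is on the critical path; changing it to 14 makes that path 31 days.
The critical path is still Culture→Extract→Stain; finish is now 31 days.
Change in finish: 31 − 26 = +5 days.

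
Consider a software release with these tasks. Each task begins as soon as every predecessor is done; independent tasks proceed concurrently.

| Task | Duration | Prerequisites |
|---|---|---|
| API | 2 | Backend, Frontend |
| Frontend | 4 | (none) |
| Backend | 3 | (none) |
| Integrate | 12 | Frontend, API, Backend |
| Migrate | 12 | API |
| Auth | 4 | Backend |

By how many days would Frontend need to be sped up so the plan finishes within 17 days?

Current finish: 18 days; target: 17.
Frontend is on every critical path, so each day cut from Frontend cuts the finish by one (this holds down to a finish of 17).
Need 18 − 17 = 1 day off Frontend → Frontend becomes 3 days, finish becomes 17.

1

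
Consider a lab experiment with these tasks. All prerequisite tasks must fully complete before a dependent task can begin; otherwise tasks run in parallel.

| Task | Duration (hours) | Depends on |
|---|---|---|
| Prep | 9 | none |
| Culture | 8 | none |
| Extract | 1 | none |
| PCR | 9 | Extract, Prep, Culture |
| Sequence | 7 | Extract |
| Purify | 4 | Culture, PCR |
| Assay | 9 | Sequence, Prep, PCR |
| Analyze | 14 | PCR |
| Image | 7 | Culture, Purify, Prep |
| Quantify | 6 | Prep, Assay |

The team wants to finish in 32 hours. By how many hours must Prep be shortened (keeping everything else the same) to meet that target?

Current finish: 33 hours; target: 32.
Prep is on every critical path, so each hour cut from Prep cuts the finish by one (this holds down to a finish of 32).
Need 33 − 32 = 1 hour off Prep → Prep becomes 8 hours, finish becomes 32.

1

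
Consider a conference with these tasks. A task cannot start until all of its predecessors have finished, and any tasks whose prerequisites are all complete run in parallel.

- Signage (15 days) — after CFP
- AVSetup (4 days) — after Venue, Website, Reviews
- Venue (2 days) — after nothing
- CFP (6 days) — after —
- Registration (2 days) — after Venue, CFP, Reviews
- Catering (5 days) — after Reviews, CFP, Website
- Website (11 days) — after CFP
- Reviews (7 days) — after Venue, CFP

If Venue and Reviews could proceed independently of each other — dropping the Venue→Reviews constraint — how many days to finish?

Original critical path: CFP→Website→Catering = 6+11+5 = 22 ⇒ 22 days.
Dropping Venue→Reviews doesn't change Reviews's earliest start (6); another predecessor still binds.
After: CFP→Website→Catering = 6+11+5 = 22 → 22 days.

22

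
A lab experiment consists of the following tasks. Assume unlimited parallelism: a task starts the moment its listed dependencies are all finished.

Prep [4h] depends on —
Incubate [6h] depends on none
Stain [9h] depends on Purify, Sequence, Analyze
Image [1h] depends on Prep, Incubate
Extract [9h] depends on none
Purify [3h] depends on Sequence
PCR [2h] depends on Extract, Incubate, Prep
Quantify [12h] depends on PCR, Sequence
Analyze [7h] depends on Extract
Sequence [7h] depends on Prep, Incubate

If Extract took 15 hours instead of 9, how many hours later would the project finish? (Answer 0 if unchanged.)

6

Critical path before the change: Extract→Analyze→Stain = 9+7+9 = 25 giving 25 hours.
Since Extract is critical, the +6 change carries straight to that chain (now 31 hours).
The critical path is still Extract→Analyze→Stain; finish is now 31 hours.
Change in finish: 31 − 25 = +6 hours.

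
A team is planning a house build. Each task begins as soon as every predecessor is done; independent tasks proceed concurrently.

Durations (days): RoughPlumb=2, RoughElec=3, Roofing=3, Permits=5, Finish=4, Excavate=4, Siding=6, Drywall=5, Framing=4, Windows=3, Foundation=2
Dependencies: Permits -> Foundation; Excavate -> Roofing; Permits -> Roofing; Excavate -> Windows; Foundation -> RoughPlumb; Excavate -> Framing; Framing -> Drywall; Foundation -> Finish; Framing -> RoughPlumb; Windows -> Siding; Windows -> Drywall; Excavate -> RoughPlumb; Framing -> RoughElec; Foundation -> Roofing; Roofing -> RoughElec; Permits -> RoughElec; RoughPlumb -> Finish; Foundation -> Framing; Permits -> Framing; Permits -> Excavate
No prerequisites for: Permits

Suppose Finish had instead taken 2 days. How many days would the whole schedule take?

18

As given, the longest chain is Permits→Excavate→Framing→RoughPlumb→Finish = 5+4+4+2+4 = 19, so the finish is 19 days.
Finish lies on that path, so at 2 days the path becomes 17 days.
The binding chain switches to Permits→Excavate→Framing→Drywall = 5+4+4+5 = 18; finish 18 days.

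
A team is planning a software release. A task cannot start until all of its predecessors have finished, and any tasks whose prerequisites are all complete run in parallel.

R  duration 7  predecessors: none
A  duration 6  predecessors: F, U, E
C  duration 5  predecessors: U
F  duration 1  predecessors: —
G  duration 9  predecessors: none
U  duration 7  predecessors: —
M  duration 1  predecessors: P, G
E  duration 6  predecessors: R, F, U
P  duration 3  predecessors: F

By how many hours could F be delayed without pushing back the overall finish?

6

Critical path: U→E→A = 7+6+6 = 19, so the finish is 19 hours.
The longest chain containing F totals 13 hours.
So F can slip 7 − 1 = 6 hours.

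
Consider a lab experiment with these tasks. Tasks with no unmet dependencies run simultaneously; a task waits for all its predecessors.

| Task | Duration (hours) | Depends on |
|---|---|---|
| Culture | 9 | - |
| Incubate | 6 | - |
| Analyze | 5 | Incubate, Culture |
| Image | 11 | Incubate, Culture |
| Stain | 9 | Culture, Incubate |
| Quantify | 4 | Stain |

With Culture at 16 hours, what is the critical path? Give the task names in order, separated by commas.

Culture, Stain, Quantify

Critical path before the change: Culture→Stain→Quantify = 9+9+4 = 22 giving 22 hours.
Culture lies on that path, so at 16 hours the path becomes 29 hours.
The critical path is still Culture→Stain→Quantify; finish is now 29 hours.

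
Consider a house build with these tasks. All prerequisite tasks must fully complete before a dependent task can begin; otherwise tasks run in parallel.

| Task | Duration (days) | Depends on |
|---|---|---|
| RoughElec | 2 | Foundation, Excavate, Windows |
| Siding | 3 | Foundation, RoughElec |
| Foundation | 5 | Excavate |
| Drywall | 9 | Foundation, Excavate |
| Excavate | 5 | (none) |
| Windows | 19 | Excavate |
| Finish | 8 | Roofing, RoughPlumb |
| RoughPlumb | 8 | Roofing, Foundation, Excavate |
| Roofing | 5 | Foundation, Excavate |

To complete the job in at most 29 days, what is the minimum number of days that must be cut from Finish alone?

Current finish: 31 days; target: 29.
Finish is on every critical path, so each day cut from Finish cuts the finish by one (this holds down to a finish of 29).
Need 31 − 29 = 2 days off Finish → Finish becomes 6 days, finish becomes 29.

2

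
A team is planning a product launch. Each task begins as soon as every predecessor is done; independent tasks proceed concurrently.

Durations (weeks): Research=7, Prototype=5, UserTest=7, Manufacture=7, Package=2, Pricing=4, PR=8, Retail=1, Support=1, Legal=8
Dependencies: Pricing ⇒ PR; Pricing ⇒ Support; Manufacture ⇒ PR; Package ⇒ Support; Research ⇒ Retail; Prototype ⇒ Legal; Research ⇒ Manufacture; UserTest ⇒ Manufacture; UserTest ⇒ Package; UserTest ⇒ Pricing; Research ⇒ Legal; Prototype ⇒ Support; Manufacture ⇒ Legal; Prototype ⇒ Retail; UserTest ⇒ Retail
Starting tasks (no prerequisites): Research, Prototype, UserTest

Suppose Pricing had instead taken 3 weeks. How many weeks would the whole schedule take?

22

Baseline: Research→Manufacture→PR = 7+7+8 = 22 → 22 weeks.
The longest path through Pricing is only 19 weeks, so Pricing has float 3.
The critical path is still Research→Manufacture→PR; finish is now 22 weeks.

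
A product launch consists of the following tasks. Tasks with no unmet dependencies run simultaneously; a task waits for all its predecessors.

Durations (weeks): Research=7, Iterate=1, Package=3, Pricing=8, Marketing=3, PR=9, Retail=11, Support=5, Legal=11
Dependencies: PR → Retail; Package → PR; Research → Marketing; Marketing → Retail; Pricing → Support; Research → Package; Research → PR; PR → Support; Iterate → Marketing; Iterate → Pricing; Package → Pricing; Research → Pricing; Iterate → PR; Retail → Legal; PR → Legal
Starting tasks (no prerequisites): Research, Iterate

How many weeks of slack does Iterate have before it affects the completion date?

9

The longest chain is Research→Package→PR→Retail→Legal = 7+3+9+11+11 = 41; overall finish 41 weeks.
The longest chain containing Iterate totals 32 weeks.
So Iterate can slip 10 − 1 = 9 weeks.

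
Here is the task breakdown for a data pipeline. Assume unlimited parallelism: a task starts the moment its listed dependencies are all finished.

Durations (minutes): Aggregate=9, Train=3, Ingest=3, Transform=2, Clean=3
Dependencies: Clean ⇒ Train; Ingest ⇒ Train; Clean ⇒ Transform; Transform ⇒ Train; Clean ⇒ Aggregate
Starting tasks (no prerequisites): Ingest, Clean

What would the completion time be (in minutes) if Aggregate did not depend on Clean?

9

With the dependency in place, Clean→Aggregate = 3+9 = 12 sets the finish at 12 minutes.
Without Clean→Aggregate, Aggregate's earliest start moves from 3 to 0.
The longest chain is now Aggregate = 9 = 9, so the schedule takes 9 minutes.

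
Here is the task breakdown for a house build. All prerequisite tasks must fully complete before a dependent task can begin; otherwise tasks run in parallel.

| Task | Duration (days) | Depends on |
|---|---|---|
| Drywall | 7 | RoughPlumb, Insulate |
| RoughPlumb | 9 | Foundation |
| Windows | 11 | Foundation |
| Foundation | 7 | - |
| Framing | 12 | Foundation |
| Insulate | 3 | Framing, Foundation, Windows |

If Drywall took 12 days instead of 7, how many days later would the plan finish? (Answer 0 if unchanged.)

Baseline: Foundation→Framing→Insulate→Drywall = 7+12+3+7 = 29 → 29 days.
Drywall is on the critical path; changing it to 12 makes that path 34 days.
That remains the longest chain; total 34 days.
Change in finish: 34 − 29 = +5 days.

5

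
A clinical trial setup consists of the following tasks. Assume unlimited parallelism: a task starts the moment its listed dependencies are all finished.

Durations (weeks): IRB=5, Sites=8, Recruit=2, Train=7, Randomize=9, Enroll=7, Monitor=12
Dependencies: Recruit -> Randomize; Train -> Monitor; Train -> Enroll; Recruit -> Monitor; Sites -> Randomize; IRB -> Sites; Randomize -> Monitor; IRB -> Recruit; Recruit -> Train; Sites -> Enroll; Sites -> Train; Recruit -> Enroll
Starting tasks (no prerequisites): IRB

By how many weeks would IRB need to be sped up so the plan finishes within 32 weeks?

2

Current finish: 34 weeks; target: 32.
IRB is on every critical path, so each week cut from IRB cuts the finish by one (this holds down to a finish of 30).
Need 34 − 32 = 2 weeks off IRB → IRB becomes 3 weeks, finish becomes 32.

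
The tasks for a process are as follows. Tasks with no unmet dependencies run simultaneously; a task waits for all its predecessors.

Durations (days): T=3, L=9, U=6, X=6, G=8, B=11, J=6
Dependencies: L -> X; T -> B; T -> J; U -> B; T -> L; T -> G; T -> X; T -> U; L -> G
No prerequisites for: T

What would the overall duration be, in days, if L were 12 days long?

23

Critical path before the change: T→L→G = 3+9+8 = 20 giving 20 days.
L is on the critical path; changing it to 12 makes that path 23 days.
No other chain overtakes it, so the finish is 23 days.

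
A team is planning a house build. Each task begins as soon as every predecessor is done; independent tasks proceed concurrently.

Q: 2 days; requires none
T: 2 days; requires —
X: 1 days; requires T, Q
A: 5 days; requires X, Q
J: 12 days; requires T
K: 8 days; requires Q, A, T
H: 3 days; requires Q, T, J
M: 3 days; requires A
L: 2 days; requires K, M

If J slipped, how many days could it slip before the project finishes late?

1

The longest chain is Q→X→A→K→L = 2+1+5+8+2 = 18; overall finish 18 days.
The longest chain containing J totals 17 days.
So J can slip 15 − 14 = 1 day.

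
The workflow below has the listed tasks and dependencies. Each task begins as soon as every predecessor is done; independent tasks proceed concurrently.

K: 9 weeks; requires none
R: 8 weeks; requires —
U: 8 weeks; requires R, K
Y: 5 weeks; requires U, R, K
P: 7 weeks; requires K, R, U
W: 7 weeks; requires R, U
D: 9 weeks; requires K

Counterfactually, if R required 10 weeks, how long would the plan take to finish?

Actual critical path: K→U→P = 9+8+7 = 24 ⇒ 24 weeks.
R is off the critical path — its longest chain is 23 weeks, giving 1 of slack.
The binding chain switches to R→U→P = 10+8+7 = 25; finish 25 weeks.

25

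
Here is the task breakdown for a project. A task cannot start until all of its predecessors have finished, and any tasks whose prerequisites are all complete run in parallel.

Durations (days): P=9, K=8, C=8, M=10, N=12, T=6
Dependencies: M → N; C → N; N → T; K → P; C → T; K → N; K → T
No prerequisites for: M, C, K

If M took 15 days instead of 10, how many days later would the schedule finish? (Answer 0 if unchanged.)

Baseline: M→N→T = 10+12+6 = 28 → 28 days.
Since M is critical, the +5 change carries straight to that chain (now 33 days).
That remains the longest chain; total 33 days.
Change in finish: 33 − 28 = +5 days.

5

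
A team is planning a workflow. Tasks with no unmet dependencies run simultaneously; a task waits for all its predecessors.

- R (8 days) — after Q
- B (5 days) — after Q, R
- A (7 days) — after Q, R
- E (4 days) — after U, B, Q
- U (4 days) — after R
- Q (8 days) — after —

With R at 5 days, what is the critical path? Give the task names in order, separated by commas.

Actual critical path: Q→R→B→E = 8+8+5+4 = 25 ⇒ 25 days.
R is on the critical path; changing it to 5 makes that path 22 days.
No other chain overtakes it, so the finish is 22 days.

Q, R, B, E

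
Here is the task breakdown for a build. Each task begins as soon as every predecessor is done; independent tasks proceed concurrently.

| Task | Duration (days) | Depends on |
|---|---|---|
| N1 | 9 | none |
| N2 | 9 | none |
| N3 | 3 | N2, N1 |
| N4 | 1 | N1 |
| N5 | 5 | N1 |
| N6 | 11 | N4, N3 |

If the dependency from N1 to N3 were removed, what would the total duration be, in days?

Before: longest chain N1→N3→N6 = 9+3+11 = 23, finish 23.
Dropping N1→N3 doesn't change N3's earliest start (9); another predecessor still binds.
New critical path: N2→N3→N6 = 9+3+11 = 23 ⇒ 23 days.

23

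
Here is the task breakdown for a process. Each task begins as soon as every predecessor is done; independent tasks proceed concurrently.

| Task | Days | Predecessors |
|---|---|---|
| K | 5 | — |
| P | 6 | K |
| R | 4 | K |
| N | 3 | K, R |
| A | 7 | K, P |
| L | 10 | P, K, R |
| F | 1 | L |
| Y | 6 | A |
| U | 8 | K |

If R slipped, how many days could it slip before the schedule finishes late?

4

K→P→A→Y = 5+6+7+6 = 24 sets the makespan at 24 days.
Longest path through R: 20 days (earliest finish 9, latest finish 13).
So R can slip 13 − 9 = 4 days.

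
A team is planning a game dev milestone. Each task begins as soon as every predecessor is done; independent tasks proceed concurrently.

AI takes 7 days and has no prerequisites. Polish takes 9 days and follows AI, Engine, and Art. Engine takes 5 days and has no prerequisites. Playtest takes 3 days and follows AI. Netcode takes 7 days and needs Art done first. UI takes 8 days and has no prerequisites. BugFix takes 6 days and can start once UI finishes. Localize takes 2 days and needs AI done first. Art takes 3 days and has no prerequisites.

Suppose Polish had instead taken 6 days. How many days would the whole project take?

14

Critical path before the change: AI→Polish = 7+9 = 16 giving 16 days.
Polish lies on that path, so at 6 days the path becomes 13 days.
Now UI→BugFix = 8+6 = 14 is longest, so the finish becomes 14 days.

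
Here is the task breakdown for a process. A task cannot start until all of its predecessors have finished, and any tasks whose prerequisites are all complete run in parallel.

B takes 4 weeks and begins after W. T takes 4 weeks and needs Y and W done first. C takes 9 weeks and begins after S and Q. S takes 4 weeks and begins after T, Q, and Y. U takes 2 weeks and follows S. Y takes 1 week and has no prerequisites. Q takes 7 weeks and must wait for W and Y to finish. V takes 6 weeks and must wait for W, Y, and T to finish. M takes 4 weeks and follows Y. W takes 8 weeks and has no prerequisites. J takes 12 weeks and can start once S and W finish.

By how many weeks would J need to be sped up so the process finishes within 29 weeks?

2

Current finish: 31 weeks; target: 29.
J is on every critical path, so each week cut from J cuts the finish by one (this holds down to a finish of 28).
Need 31 − 29 = 2 weeks off J → J becomes 10 weeks, finish becomes 29.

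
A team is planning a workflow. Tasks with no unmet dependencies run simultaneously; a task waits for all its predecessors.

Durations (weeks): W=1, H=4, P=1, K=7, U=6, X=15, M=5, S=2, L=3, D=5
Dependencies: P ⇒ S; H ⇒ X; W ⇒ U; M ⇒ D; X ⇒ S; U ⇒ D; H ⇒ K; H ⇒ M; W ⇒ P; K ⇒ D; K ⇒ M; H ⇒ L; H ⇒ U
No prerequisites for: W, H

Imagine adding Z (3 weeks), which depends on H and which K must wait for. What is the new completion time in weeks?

Originally the workflow takes 21 weeks.
With Z inserted, K now waits for max(H, Z).
New critical path: H→Z→K→M→D = 4+3+7+5+5 = 24 ⇒ 24 weeks.

24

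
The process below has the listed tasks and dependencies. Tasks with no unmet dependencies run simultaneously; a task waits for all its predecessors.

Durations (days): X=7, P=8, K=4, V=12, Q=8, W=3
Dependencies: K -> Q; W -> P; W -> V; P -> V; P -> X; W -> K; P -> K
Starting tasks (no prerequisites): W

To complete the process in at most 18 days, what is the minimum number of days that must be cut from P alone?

Current finish: 23 days; target: 18.
P is on every critical path, so each day cut from P cuts the finish by one (this holds down to a finish of 16).
Need 23 − 18 = 5 days off P → P becomes 3 days, finish becomes 18.

5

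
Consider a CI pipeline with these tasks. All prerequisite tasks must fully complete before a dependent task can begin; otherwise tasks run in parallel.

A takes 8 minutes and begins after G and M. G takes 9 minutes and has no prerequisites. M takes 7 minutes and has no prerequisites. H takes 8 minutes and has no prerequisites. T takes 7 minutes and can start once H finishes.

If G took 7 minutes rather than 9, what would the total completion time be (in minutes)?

15

As given, the longest chain is G→A = 9+8 = 17, so the finish is 17 minutes.
Since G is critical, the -2 change carries straight to that chain (now 15 minutes).
The binding chain switches to H→T = 8+7 = 15; finish 15 minutes.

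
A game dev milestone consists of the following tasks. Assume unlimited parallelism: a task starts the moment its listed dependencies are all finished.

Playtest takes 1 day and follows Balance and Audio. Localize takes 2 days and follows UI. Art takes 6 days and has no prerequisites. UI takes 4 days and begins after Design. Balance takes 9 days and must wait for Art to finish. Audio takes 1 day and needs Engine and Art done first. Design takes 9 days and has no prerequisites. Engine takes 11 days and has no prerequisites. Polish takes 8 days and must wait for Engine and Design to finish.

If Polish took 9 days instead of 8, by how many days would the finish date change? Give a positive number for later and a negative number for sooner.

1

Actual critical path: Engine→Polish = 11+8 = 19 ⇒ 19 days.
Polish is on the critical path; changing it to 9 makes that path 20 days.
No other chain overtakes it, so the finish is 20 days.
Change in finish: 20 − 19 = +1 days.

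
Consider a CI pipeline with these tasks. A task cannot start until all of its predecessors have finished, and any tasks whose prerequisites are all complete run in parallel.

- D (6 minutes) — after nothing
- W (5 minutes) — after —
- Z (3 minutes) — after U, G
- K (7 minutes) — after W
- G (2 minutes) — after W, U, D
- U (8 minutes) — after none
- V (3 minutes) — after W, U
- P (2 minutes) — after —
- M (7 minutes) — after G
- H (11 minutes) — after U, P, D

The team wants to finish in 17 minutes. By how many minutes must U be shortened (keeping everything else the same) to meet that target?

Current finish: 19 minutes; target: 17.
U is on every critical path, so each minute cut from U cuts the finish by one (this holds down to a finish of 17).
Need 19 − 17 = 2 minutes off U → U becomes 6 minutes, finish becomes 17.

2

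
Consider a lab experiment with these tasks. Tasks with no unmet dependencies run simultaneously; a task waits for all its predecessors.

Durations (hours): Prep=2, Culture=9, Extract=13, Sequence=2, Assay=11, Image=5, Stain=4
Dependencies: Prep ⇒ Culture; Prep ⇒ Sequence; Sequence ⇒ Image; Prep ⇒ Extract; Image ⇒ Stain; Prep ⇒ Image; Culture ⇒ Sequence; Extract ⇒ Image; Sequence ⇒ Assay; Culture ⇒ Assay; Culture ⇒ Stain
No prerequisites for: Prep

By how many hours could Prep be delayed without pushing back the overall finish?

Prep→Culture→Sequence→Assay = 2+9+2+11 = 24 sets the makespan at 24 hours.
Longest path through Prep: 24 hours (earliest finish 2, latest finish 2).
Slack of Prep = 0 − 0 = 0 hours.

0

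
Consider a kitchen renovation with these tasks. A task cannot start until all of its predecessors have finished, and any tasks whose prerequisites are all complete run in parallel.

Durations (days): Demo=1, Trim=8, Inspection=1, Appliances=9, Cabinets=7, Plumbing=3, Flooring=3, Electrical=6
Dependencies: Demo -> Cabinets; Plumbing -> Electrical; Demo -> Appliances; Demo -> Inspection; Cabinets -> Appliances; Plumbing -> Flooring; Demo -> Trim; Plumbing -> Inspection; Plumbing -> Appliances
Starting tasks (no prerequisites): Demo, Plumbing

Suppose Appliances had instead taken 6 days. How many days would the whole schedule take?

The binding path is Demo→Cabinets→Appliances = 1+7+9 = 17; finish at 17 days.
Since Appliances is critical, the -3 change carries straight to that chain (now 14 days).
The critical path is still Demo→Cabinets→Appliances; finish is now 14 days.

14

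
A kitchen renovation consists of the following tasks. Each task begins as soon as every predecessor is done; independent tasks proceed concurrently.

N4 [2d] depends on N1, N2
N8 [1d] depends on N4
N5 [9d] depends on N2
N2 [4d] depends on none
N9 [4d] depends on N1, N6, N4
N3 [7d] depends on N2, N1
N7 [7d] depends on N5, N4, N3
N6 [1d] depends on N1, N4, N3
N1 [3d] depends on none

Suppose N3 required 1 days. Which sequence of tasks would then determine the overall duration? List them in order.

N2, N5, N7

Baseline: N2→N5→N7 = 4+9+7 = 20 → 20 days.
N3 is off the critical path — its longest chain is 18 days, giving 2 of slack.
No other chain overtakes it, so the finish is 20 days.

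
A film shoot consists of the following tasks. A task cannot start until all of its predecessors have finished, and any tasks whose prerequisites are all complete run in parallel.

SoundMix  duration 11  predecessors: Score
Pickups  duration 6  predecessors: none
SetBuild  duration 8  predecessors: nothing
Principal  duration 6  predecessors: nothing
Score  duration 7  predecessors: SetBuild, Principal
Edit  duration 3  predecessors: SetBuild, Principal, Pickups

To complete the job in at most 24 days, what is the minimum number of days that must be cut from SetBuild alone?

2

Current finish: 26 days; target: 24.
SetBuild is on every critical path, so each day cut from SetBuild cuts the finish by one (this holds down to a finish of 24).
Need 26 − 24 = 2 days off SetBuild → SetBuild becomes 6 days, finish becomes 24.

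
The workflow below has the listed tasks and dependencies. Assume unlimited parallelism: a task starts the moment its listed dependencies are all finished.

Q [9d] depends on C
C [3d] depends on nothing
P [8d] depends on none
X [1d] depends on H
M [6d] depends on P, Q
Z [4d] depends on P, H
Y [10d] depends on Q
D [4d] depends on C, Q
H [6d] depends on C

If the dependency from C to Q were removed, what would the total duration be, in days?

19

Original critical path: C→Q→Y = 3+9+10 = 22 ⇒ 22 days.
Without C→Q, Q's earliest start moves from 3 to 0.
New critical path: Q→Y = 9+10 = 19 ⇒ 19 days.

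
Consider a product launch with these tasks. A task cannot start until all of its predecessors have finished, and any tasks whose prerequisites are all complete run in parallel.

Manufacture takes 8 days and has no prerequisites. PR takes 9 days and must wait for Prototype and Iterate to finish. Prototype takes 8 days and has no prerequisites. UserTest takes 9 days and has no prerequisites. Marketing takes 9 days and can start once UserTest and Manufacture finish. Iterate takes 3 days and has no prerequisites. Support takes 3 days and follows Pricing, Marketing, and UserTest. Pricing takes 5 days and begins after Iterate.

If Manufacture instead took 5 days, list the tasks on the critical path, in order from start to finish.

UserTest, Marketing, Support

Critical path before the change: UserTest→Marketing→Support = 9+9+3 = 21 giving 21 days.
Manufacture has 1 day of float (longest path through it is 20).
The critical path is still UserTest→Marketing→Support; finish is now 21 days.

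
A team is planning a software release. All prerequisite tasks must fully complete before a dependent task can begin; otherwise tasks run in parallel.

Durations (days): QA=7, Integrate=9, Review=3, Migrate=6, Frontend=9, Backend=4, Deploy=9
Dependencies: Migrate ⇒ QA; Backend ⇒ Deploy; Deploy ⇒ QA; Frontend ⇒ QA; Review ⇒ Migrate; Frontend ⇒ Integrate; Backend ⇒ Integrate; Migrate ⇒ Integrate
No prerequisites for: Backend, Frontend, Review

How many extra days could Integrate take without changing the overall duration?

The longest chain is Backend→Deploy→QA = 4+9+7 = 20; overall finish 20 days.
Integrate finishes as early as 18 and must finish by 20.
Float = 20 − 18 = 2.

2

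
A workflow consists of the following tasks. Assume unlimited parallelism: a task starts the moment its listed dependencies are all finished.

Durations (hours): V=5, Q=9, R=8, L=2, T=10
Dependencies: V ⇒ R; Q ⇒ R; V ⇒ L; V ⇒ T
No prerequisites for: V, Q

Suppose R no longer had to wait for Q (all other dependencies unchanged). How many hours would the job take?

Original critical path: Q→R = 9+8 = 17 ⇒ 17 hours.
Without Q→R, R's earliest start moves from 9 to 5.
After: V→T = 5+10 = 15 → 15 hours.

15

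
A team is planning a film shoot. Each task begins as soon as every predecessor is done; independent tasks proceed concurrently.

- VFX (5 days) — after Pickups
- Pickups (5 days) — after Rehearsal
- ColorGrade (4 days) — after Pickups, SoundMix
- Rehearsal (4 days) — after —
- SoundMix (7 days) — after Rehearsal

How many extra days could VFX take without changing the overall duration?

The longest chain is Rehearsal→SoundMix→ColorGrade = 4+7+4 = 15; overall finish 15 days.
VFX finishes as early as 14 and must finish by 15.
Float = 15 − 14 = 1.

1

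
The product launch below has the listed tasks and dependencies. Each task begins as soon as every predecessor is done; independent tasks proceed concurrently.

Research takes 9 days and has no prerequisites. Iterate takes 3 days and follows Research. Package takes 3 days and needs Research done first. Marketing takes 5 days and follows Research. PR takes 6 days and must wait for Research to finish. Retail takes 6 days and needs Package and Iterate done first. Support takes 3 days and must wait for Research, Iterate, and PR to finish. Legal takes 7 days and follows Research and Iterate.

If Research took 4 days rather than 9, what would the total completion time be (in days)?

The binding path is Research→Iterate→Legal = 9+3+7 = 19; finish at 19 days.
Research is on the critical path; changing it to 4 makes that path 14 days.
No other chain overtakes it, so the finish is 14 days.

14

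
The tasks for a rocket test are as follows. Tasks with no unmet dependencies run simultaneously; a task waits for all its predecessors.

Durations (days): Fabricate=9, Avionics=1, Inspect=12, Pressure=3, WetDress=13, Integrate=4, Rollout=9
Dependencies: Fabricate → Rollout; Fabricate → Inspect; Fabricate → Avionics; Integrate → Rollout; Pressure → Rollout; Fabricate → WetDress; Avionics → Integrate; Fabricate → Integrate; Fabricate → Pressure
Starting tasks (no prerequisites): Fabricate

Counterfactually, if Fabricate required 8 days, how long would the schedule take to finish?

As given, the longest chain is Fabricate→Avionics→Integrate→Rollout = 9+1+4+9 = 23, so the finish is 23 days.
Fabricate is on the critical path; changing it to 8 makes that path 22 days.
The critical path is still Fabricate→Avionics→Integrate→Rollout; finish is now 22 days.

22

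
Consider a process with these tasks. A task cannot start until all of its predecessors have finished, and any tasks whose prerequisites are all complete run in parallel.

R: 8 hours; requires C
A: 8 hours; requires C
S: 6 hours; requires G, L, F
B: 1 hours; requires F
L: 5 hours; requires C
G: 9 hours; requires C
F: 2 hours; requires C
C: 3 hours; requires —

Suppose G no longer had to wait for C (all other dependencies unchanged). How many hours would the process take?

With the dependency in place, C→G→S = 3+9+6 = 18 sets the finish at 18 hours.
Without C→G, G's earliest start moves from 3 to 0.
New critical path: G→S = 9+6 = 15 ⇒ 15 hours.

15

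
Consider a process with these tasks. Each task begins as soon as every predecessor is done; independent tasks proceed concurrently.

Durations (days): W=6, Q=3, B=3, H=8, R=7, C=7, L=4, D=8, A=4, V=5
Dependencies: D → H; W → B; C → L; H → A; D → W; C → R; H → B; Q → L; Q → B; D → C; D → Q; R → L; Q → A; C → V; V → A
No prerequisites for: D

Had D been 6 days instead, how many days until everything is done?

Critical path before the change: D→C→R→L = 8+7+7+4 = 26 giving 26 days.
D lies on that path, so at 6 days the path becomes 24 days.
The critical path is still D→C→R→L; finish is now 24 days.

24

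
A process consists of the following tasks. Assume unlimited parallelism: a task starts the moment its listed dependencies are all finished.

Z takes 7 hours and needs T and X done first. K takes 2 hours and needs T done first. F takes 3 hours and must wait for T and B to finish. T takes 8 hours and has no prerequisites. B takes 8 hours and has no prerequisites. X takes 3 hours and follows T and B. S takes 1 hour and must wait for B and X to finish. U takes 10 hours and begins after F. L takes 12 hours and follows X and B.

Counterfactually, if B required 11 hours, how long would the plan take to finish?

As given, the longest chain is B→X→L = 8+3+12 = 23, so the finish is 23 hours.
Since B is critical, the +3 change carries straight to that chain (now 26 hours).
That remains the longest chain; total 26 hours.

26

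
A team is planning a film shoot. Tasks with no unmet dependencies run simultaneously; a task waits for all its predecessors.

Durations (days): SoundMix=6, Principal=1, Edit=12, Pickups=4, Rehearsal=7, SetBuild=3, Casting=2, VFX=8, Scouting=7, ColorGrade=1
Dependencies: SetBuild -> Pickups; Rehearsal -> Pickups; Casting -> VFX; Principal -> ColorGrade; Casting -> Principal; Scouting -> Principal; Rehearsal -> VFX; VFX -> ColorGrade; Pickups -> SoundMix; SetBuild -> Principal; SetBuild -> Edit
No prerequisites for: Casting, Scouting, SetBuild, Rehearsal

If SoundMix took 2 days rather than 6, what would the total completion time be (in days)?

Critical path before the change: Rehearsal→Pickups→SoundMix = 7+4+6 = 17 giving 17 days.
SoundMix lies on that path, so at 2 days the path becomes 13 days.
Now Rehearsal→VFX→ColorGrade = 7+8+1 = 16 is longest, so the finish becomes 16 days.

16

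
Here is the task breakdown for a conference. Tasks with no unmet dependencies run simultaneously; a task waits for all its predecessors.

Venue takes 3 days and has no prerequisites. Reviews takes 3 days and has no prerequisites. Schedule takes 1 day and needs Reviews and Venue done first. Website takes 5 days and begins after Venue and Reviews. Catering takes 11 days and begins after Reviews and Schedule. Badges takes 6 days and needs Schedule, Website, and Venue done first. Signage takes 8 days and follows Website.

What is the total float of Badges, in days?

2

Critical path: Venue→Website→Signage = 3+5+8 = 16, so the finish is 16 days.
The longest chain containing Badges totals 14 days.
Slack of Badges = 10 − 8 = 2 days.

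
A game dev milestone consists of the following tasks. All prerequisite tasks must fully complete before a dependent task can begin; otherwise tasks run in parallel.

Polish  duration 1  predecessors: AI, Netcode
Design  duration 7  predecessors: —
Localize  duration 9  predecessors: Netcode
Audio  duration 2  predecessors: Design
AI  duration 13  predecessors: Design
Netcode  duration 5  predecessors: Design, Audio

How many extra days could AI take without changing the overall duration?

2

Critical path: Design→Audio→Netcode→Localize = 7+2+5+9 = 23, so the finish is 23 days.
The longest chain containing AI totals 21 days.
Slack of AI = 9 − 7 = 2 days.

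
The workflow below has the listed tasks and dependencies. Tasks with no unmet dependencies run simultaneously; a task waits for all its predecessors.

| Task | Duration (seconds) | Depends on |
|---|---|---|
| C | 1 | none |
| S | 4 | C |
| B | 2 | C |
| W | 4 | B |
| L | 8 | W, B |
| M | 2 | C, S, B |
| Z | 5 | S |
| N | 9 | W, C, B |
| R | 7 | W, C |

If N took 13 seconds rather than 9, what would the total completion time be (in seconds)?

20

As given, the longest chain is C→B→W→N = 1+2+4+9 = 16, so the finish is 16 seconds.
Since N is critical, the +4 change carries straight to that chain (now 20 seconds).
That remains the longest chain; total 20 seconds.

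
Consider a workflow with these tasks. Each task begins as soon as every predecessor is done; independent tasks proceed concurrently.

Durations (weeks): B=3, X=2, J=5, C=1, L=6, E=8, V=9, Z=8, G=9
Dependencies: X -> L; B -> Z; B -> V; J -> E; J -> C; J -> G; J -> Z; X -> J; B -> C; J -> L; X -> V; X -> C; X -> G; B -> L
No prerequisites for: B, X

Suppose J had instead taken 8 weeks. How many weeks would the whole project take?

As given, the longest chain is X→J→G = 2+5+9 = 16, so the finish is 16 weeks.
Since J is critical, the +3 change carries straight to that chain (now 19 weeks).
The critical path is still X→J→G; finish is now 19 weeks.

19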